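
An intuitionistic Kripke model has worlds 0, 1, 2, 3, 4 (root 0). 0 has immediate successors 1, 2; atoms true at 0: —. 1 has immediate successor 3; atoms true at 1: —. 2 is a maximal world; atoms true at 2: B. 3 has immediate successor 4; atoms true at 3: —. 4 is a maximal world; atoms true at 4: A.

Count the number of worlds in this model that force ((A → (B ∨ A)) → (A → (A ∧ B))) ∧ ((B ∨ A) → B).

1

0: does not force it — 0 ⊮ ((A → (B ∨ A)) → (A → (A ∧ B))) ∧ ((B ∨ A) → B) since 0 fails (A → (B ∨ A)) → (A → (A ∧ B)).
1: does not force it — 1 ⊮ ((A → (B ∨ A)) → (A → (A ∧ B))) ∧ ((B ∨ A) → B) since 1 fails (A → (B ∨ A)) → (A → (A ∧ B)).
2: forces it.
3: does not force it — 3 ⊮ ((A → (B ∨ A)) → (A → (A ∧ B))) ∧ ((B ∨ A) → B) since 3 fails (A → (B ∨ A)) → (A → (A ∧ B)).
4: does not force it.
Worlds forcing the formula: {2}.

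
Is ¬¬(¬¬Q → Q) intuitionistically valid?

This is the double negation of double-negation elimination, which is intuitionistically derivable.
By Glivenko's theorem the double negation of any classical propositional tautology is intuitionistically provable; ¬¬Q → Q is classically a tautology.

Yes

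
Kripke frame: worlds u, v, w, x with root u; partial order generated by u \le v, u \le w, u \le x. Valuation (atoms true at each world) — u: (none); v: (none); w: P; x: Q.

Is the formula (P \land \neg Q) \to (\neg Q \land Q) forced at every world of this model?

Not every world: u \nVdash (P \land \neg Q) \to (\neg Q \land Q).
u \nVdash (P \land \neg Q) \to (\neg Q \land Q): at the accessible world w, w \Vdash P \land \neg Q but w \nVdash \neg Q \land Q.
w \nVdash \neg Q \land Q since w fails Q.

No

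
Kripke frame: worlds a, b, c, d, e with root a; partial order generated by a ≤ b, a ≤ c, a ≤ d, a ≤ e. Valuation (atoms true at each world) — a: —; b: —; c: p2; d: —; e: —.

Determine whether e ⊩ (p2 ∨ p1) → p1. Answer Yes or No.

Yes

e ⊩ (p2 ∨ p1) → p1 vacuously: no world accessible from e forces the antecedent p2 ∨ p1.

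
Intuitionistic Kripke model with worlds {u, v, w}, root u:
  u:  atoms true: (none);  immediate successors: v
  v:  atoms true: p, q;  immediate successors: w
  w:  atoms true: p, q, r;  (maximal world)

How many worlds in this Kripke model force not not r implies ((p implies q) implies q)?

2

u: does not force it — u does not force not not r implies ((p implies q) implies q): already at u itself, u forces not not r but u does not force (p implies q) implies q.
v: forces it.
w: forces it.
Worlds forcing the formula: {v, w}.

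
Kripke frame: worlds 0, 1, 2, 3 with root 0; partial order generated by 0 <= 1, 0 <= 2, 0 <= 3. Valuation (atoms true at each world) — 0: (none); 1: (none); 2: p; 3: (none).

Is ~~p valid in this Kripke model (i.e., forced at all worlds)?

No

Not every world: 0 ||-/- ~~p.
0 ||-/- ~~p since 1 is accessible from 0 and 1 ||- ~p.
1 ||- ~p: no world accessible from 1 forces p.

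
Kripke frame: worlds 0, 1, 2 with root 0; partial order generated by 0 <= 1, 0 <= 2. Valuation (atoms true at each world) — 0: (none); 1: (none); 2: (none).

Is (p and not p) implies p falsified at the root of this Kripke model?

No

0 forces (p and not p) implies p vacuously: no world accessible from 0 forces the antecedent p and not p.
So the root 0 forces (p and not p) implies p; the model is not a countermodel.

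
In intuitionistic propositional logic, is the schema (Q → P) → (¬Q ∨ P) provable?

This is the material-implication-as-disjunction principle, which is not intuitionistically valid.
A Kripke countermodel: worlds s0, s1; order generated by s0 ≤ s1; atoms true at each world — s0:{}; s1:{P,Q}.
s0 ⊮ (Q → P) → (¬Q ∨ P): already at s0 itself, s0 ⊩ Q → P but s0 ⊮ ¬Q ∨ P.
s0 ⊮ ¬Q ∨ P: neither disjunct is forced at s0.
s0 ⊮ ¬Q since s1 is accessible from s0 and s1 ⊩ Q.
So the root s0 does not force the formula.

No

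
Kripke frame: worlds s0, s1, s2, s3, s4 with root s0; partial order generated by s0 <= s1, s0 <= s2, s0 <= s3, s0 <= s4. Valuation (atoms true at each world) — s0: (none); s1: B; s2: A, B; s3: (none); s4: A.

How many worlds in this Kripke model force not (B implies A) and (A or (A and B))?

0

s0: does not force it — s0 does not force not (B implies A) and (A or (A and B)) since s0 fails not (B implies A).
s1: does not force it.
s2: does not force it.
s3: does not force it.
s4: does not force it.
Worlds forcing the formula: { }.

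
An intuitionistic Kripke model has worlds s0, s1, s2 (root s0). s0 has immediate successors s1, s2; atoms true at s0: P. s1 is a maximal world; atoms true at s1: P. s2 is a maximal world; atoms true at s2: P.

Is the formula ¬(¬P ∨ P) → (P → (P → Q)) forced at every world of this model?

Yes

s0 ⊩ ¬(¬P ∨ P) → (P → (P → Q)) vacuously: no world accessible from s0 forces the antecedent ¬(¬P ∨ P).
Since the root s0 forces ¬(¬P ∨ P) → (P → (P → Q)) and forcing is persistent (monotone upward), every world forces it.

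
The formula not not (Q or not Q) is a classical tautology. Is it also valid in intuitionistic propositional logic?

This is the double negation of excluded middle, which is intuitionistically derivable.
Assuming not (Q or not Q): from Q we'd get Q or not Q, so not Q; but then Q or not Q again — contradiction. Hence not not (Q or not Q).

Yes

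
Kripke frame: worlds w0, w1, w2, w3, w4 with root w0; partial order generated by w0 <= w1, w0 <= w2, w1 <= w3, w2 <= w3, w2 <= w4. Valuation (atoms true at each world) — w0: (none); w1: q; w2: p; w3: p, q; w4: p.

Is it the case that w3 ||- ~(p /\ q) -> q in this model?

w3 ||- ~(p /\ q) -> q vacuously: no world accessible from w3 forces the antecedent ~(p /\ q).

Yes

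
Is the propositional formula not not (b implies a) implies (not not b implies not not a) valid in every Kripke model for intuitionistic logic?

Yes

This is the distribution of double negation over implication, which is intuitionistically derivable.
Assume not not (b implies a) and not not b; suppose not a. Then b implies a would give not b (by contraposition), contradicting not not b; so not (b implies a), contradicting not not (b implies a). Hence not not a.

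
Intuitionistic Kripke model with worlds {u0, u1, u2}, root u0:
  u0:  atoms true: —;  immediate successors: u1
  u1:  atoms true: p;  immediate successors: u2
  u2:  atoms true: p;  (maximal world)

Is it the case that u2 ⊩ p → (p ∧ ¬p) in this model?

u2 ⊮ p → (p ∧ ¬p): already at u2 itself, u2 ⊩ p but u2 ⊮ p ∧ ¬p.
u2 ⊮ p ∧ ¬p since u2 fails ¬p.

No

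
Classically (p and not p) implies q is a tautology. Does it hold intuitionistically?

Yes

This is an instance of ex falso quodlibet, which is intuitionistically derivable.
No world can force both p and not p, so the antecedent p and not p is never forced and the implication holds vacuously at every world.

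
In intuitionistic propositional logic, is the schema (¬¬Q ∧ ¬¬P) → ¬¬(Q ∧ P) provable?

Yes

This is the distribution of double negation over conjunction, which is intuitionistically derivable.
Assume ¬¬Q, ¬¬P, and ¬(Q ∧ P). From Q we'd get ¬P (since Q ∧ P is refuted), contradicting ¬¬P; so ¬Q, contradicting ¬¬Q.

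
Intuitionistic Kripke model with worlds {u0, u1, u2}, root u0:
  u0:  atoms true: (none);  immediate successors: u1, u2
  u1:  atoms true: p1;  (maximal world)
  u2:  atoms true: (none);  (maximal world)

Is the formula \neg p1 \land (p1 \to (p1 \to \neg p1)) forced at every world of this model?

No

Not every world: u0 \nVdash \neg p1 \land (p1 \to (p1 \to \neg p1)).
u0 \nVdash \neg p1 \land (p1 \to (p1 \to \neg p1)) since u0 fails \neg p1.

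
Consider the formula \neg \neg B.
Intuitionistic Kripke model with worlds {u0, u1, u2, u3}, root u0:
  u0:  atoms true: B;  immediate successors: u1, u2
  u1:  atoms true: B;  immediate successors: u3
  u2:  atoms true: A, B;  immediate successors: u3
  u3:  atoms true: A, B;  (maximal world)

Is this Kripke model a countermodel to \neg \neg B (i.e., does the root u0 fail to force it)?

u0 \Vdash \neg \neg B: no world accessible from u0 forces \neg B.
So the root u0 forces \neg \neg B; the model is not a countermodel.

No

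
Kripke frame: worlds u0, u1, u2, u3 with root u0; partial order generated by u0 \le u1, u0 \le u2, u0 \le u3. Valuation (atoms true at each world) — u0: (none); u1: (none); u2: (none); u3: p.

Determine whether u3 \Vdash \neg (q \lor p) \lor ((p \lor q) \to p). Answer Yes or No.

u3 \Vdash \neg (q \lor p) \lor ((p \lor q) \to p) via the disjunct (p \lor q) \to p.

Yes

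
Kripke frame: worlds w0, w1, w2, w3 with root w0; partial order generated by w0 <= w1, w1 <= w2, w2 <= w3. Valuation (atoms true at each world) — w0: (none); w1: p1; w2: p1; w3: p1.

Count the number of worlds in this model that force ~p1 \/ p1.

3

w0: does not force it — w0 ||-/- ~p1 \/ p1: neither disjunct is forced at w0.
w1: forces it.
w2: forces it.
w3: forces it.
Worlds forcing the formula: {w1, w2, w3}.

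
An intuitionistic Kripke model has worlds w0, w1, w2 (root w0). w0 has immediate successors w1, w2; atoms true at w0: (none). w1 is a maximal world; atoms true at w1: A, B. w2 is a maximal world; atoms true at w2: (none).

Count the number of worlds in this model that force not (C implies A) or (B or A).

1

w0: does not force it — w0 does not force not (C implies A) or (B or A): neither disjunct is forced at w0.
w1: forces it.
w2: does not force it — w2 does not force not (C implies A) or (B or A): neither disjunct is forced at w2.
Worlds forcing the formula: {w1}.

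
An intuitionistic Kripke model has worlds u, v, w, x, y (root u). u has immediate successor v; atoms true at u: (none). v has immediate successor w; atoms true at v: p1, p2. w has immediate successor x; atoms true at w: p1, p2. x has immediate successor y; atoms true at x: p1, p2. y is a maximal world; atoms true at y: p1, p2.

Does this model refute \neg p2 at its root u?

Yes

u \nVdash \neg p2 since v is accessible from u and v \Vdash p2.
So the root u does not force \neg p2; the model is a countermodel.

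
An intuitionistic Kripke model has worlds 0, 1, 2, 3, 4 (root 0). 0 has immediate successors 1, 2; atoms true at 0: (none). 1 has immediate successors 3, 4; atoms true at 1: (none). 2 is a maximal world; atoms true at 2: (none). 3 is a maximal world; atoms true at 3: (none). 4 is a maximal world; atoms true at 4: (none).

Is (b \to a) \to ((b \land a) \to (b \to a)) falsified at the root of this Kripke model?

0 \Vdash (b \to a) \to ((b \land a) \to (b \to a)): every world accessible from 0 that forces b \to a (namely 0, 1, 2, 3, 4) also forces (b \land a) \to (b \to a).
So the root 0 forces (b \to a) \to ((b \land a) \to (b \to a)); the model is not a countermodel.

No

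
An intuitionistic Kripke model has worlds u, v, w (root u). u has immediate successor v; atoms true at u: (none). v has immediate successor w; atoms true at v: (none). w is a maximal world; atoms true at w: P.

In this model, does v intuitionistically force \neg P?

No

v \nVdash \neg P since w is accessible from v and w \Vdash P.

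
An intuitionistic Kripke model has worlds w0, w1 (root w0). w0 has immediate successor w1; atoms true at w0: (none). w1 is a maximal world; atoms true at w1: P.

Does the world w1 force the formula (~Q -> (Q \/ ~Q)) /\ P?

Yes

w1 ||- (~Q -> (Q \/ ~Q)) /\ P since w1 forces both conjuncts.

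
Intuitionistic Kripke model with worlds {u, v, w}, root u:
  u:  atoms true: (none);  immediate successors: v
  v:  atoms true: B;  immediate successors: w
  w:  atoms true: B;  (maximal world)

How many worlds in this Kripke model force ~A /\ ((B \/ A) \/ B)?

2

u: does not force it — u ||-/- ~A /\ ((B \/ A) \/ B) since u fails (B \/ A) \/ B.
v: forces it.
w: forces it.
Worlds forcing the formula: {v, w}.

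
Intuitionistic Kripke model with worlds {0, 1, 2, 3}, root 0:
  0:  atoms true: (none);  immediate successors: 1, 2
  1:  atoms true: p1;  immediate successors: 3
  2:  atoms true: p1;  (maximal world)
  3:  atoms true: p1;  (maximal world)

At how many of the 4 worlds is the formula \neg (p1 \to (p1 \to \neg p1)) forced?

0: forces it.
1: forces it.
2: forces it.
3: forces it.
Worlds forcing the formula: {0, 1, 2, 3}.

4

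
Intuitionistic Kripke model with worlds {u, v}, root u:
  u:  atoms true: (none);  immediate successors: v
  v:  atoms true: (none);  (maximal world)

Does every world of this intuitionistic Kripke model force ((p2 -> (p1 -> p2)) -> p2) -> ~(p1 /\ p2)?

Yes

u ||- ((p2 -> (p1 -> p2)) -> p2) -> ~(p1 /\ p2) vacuously: no world accessible from u forces the antecedent (p2 -> (p1 -> p2)) -> p2.
Since the root u forces ((p2 -> (p1 -> p2)) -> p2) -> ~(p1 /\ p2) and forcing is persistent (monotone upward), every world forces it.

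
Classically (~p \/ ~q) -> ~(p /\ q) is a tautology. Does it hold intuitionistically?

Yes

This is a constructively valid De Morgan direction (disjunction of negations to negated conjunction), which is intuitionistically derivable.
If ~p holds at a world then no accessible world forces p, hence none forces p /\ q; likewise for ~q.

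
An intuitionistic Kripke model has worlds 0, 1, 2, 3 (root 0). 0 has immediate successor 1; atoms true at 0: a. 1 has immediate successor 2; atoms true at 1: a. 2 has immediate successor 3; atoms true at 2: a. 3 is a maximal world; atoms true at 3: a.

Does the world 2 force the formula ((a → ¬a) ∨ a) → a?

2 ⊩ ((a → ¬a) ∨ a) → a: every world accessible from 2 that forces (a → ¬a) ∨ a (namely 2, 3) also forces a.

Yes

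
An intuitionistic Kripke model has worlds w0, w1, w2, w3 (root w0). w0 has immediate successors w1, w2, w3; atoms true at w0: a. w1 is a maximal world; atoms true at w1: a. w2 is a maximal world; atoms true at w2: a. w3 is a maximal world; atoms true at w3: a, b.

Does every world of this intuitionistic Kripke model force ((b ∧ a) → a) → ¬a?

No

Not every world: w0 ⊮ ((b ∧ a) → a) → ¬a.
w0 ⊮ ((b ∧ a) → a) → ¬a: already at w0 itself, w0 ⊩ (b ∧ a) → a but w0 ⊮ ¬a.
w0 ⊮ ¬a since w0 is accessible from w0 and w0 ⊩ a.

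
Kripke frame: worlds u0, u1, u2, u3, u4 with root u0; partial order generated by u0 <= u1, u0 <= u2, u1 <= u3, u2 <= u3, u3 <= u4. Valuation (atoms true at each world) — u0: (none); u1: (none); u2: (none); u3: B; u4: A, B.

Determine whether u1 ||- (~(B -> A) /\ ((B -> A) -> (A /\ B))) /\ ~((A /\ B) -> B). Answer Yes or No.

No

u1 ||-/- (~(B -> A) /\ ((B -> A) -> (A /\ B))) /\ ~((A /\ B) -> B) since u1 fails ~(B -> A) /\ ((B -> A) -> (A /\ B)).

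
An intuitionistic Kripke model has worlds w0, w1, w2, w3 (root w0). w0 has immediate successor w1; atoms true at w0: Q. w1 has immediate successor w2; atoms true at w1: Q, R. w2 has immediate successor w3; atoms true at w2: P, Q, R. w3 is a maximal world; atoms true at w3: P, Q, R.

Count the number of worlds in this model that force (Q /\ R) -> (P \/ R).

w0: forces it.
w1: forces it.
w2: forces it.
w3: forces it.
Worlds forcing the formula: {w0, w1, w2, w3}.

4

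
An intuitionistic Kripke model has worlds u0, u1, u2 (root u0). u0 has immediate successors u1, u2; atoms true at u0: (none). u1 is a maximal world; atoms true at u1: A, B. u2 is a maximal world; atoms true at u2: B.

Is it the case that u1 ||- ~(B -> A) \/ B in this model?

Yes

u1 ||- ~(B -> A) \/ B via the disjunct B.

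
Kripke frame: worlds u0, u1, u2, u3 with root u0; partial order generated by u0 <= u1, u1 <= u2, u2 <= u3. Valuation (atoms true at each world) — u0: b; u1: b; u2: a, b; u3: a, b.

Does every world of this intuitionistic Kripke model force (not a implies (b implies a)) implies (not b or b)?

Yes

u0 forces (not a implies (b implies a)) implies (not b or b): every world accessible from u0 that forces not a implies (b implies a) (namely u0, u1, u2, u3) also forces not b or b.
Since the root u0 forces (not a implies (b implies a)) implies (not b or b) and forcing is persistent (monotone upward), every world forces it.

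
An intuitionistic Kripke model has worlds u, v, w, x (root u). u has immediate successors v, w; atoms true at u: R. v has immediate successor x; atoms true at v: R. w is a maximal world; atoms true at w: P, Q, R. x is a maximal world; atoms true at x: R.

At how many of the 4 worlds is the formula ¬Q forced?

u: does not force it — u ⊮ ¬Q since w is accessible from u and w ⊩ Q.
v: forces it.
w: does not force it.
x: forces it.
Worlds forcing the formula: {v, x}.

2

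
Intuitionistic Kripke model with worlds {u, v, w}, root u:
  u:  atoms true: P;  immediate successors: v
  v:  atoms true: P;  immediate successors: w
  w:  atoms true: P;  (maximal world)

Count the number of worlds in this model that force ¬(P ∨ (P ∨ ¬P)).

0

u: does not force it — u ⊮ ¬(P ∨ (P ∨ ¬P)) since u is accessible from u and u ⊩ P ∨ (P ∨ ¬P).
v: does not force it — v ⊮ ¬(P ∨ (P ∨ ¬P)) since v is accessible from v and v ⊩ P ∨ (P ∨ ¬P).
w: does not force it.
Worlds forcing the formula: { }.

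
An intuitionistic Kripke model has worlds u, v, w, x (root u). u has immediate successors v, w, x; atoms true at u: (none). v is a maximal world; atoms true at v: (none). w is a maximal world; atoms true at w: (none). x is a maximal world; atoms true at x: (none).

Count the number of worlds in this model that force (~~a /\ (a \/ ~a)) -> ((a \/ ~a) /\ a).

u: forces it.
v: forces it.
w: forces it.
x: forces it.
Worlds forcing the formula: {u, v, w, x}.

4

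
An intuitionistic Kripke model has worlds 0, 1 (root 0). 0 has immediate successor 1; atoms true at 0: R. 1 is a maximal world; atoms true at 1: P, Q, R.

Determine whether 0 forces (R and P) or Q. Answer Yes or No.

No

0 does not force (R and P) or Q: neither disjunct is forced at 0.
0 does not force R and P since 0 fails P.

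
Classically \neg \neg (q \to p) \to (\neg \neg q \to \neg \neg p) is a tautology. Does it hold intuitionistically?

Yes

This is the distribution of double negation over implication, which is intuitionistically derivable.
Assume \neg \neg (q \to p) and \neg \neg q; suppose \neg p. Then q \to p would give \neg q (by contraposition), contradicting \neg \neg q; so \neg (q \to p), contradicting \neg \neg (q \to p). Hence \neg \neg p.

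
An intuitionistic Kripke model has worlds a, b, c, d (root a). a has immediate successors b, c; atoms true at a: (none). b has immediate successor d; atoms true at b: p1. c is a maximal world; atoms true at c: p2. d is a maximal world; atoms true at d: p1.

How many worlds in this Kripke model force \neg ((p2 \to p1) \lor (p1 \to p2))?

a: does not force it — a \nVdash \neg ((p2 \to p1) \lor (p1 \to p2)) since b is accessible from a and b \Vdash (p2 \to p1) \lor (p1 \to p2).
b: does not force it — b \nVdash \neg ((p2 \to p1) \lor (p1 \to p2)) since b is accessible from b and b \Vdash (p2 \to p1) \lor (p1 \to p2).
c: does not force it.
d: does not force it.
Worlds forcing the formula: { }.

0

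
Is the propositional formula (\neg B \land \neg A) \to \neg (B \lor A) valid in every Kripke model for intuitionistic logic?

This is a constructively valid De Morgan direction (conjunction of negations to negated disjunction), which is intuitionistically derivable.
If both \neg B and \neg A hold at a world, no accessible world forces B or forces A, so none forces B \lor A.

Yes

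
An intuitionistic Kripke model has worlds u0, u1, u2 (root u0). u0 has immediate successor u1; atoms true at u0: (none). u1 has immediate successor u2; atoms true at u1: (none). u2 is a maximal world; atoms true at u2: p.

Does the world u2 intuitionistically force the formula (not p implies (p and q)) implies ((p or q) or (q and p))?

u2 forces (not p implies (p and q)) implies ((p or q) or (q and p)): every world accessible from u2 that forces not p implies (p and q) (namely u2) also forces (p or q) or (q and p).

Yes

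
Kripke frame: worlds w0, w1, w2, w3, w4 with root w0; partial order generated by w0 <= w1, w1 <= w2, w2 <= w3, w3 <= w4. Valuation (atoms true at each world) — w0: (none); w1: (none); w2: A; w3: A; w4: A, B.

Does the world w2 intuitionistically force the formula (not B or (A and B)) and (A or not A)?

No

w2 does not force (not B or (A and B)) and (A or not A) since w2 fails not B or (A and B).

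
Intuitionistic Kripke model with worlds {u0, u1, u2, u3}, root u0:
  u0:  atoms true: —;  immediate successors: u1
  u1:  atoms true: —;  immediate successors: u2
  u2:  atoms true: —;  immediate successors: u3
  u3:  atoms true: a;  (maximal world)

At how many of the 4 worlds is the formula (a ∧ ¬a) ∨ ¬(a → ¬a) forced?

u0: forces it.
u1: forces it.
u2: forces it.
u3: forces it.
Worlds forcing the formula: {u0, u1, u2, u3}.

4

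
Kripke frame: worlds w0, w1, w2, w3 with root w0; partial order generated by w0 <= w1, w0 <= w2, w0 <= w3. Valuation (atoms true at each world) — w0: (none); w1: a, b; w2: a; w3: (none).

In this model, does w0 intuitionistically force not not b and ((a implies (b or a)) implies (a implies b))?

No

w0 does not force not not b and ((a implies (b or a)) implies (a implies b)) since w0 fails not not b.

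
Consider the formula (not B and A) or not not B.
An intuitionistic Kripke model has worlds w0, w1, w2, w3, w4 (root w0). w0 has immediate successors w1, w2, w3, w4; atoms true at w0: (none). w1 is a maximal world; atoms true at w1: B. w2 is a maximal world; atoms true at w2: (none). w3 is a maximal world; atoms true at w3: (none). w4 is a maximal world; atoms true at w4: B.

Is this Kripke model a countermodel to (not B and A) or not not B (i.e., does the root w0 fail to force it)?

w0 does not force (not B and A) or not not B: neither disjunct is forced at w0.
w0 does not force not B and A since w0 fails not B.
So the root w0 does not force (not B and A) or not not B; the model is a countermodel.

Yes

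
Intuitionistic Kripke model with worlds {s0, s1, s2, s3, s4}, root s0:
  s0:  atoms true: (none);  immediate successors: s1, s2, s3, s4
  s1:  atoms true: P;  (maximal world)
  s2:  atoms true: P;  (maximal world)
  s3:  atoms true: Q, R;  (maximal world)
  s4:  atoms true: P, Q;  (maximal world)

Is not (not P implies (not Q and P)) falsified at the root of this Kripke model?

s0 does not force not (not P implies (not Q and P)) since s1 is accessible from s0 and s1 forces not P implies (not Q and P).
s1 forces not P implies (not Q and P) vacuously: no world accessible from s1 forces the antecedent not P.
So the root s0 does not force not (not P implies (not Q and P)); the model is a countermodel.

Yes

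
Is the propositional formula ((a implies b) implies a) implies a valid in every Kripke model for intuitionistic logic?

This is Peirce's law, which is not intuitionistically valid.
A Kripke countermodel: worlds u0, u1; order generated by u0 <= u1; atoms true at each world — u0:{}; u1:{a}.
u0 does not force ((a implies b) implies a) implies a: already at u0 itself, u0 forces (a implies b) implies a but u0 does not force a.
u0 lacks atom a, so u0 does not force a.
So the root u0 does not force the formula.

No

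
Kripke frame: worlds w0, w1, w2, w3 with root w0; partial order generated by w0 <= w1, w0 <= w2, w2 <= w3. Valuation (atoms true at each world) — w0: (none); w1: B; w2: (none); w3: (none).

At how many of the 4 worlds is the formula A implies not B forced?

4

w0: forces it.
w1: forces it.
w2: forces it.
w3: forces it.
Worlds forcing the formula: {w0, w1, w2, w3}.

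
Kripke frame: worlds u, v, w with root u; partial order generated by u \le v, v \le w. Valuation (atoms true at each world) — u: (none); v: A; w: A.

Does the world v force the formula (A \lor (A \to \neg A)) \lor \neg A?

v \Vdash (A \lor (A \to \neg A)) \lor \neg A via the disjunct A \lor (A \to \neg A).

Yes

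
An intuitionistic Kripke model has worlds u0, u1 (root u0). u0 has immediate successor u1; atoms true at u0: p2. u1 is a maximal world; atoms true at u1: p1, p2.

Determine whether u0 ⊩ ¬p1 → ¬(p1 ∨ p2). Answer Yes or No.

u0 ⊩ ¬p1 → ¬(p1 ∨ p2) vacuously: no world accessible from u0 forces the antecedent ¬p1.

Yes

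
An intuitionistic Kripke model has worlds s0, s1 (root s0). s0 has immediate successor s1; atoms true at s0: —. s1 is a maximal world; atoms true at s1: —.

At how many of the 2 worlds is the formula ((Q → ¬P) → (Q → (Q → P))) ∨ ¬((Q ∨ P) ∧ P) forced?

s0: forces it.
s1: forces it.
Worlds forcing the formula: {s0, s1}.

2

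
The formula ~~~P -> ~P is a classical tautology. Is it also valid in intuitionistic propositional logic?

Yes

This is triple-negation reduction, which is intuitionistically derivable.
Assume ~~~P and suppose P. Then ~~P (double-negation introduction), contradicting ~~~P. So ~P.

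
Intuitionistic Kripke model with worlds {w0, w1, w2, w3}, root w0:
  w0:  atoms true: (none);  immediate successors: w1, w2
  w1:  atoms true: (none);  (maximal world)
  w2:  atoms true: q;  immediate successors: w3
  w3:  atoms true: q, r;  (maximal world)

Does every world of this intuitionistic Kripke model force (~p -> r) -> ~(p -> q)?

Not every world: w0 ||-/- (~p -> r) -> ~(p -> q).
w0 ||-/- (~p -> r) -> ~(p -> q): at the accessible world w3, w3 ||- ~p -> r but w3 ||-/- ~(p -> q).
w3 ||-/- ~(p -> q) since w3 is accessible from w3 and w3 ||- p -> q.

No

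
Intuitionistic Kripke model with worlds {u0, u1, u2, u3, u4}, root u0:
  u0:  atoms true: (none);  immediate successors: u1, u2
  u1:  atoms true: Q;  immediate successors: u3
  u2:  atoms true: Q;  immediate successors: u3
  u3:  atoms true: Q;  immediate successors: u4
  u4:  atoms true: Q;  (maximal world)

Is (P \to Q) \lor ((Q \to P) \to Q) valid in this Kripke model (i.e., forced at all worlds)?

u0 \Vdash (P \to Q) \lor ((Q \to P) \to Q) via the disjunct P \to Q.
Since the root u0 forces (P \to Q) \lor ((Q \to P) \to Q) and forcing is persistent (monotone upward), every world forces it.

Yes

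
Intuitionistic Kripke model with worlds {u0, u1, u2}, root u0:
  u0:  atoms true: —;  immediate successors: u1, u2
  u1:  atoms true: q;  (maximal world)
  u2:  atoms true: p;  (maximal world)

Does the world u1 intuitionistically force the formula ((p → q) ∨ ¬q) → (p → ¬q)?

u1 ⊩ ((p → q) ∨ ¬q) → (p → ¬q): every world accessible from u1 that forces (p → q) ∨ ¬q (namely u1) also forces p → ¬q.

Yes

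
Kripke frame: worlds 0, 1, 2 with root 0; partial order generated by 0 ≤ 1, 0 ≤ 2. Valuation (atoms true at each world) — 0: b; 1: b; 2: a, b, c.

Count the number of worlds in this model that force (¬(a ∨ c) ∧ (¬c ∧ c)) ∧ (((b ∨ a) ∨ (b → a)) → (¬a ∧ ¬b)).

0: does not force it — 0 ⊮ (¬(a ∨ c) ∧ (¬c ∧ c)) ∧ (((b ∨ a) ∨ (b → a)) → (¬a ∧ ¬b)) since 0 fails ¬(a ∨ c) ∧ (¬c ∧ c).
1: does not force it — 1 ⊮ (¬(a ∨ c) ∧ (¬c ∧ c)) ∧ (((b ∨ a) ∨ (b → a)) → (¬a ∧ ¬b)) since 1 fails ¬(a ∨ c) ∧ (¬c ∧ c).
2: does not force it.
Worlds forcing the formula: { }.

0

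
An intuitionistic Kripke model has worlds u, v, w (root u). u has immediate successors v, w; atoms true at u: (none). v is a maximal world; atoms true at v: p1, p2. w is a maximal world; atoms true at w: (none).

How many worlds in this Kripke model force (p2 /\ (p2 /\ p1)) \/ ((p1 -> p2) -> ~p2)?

u: does not force it — u ||-/- (p2 /\ (p2 /\ p1)) \/ ((p1 -> p2) -> ~p2): neither disjunct is forced at u.
v: forces it.
w: forces it.
Worlds forcing the formula: {v, w}.

2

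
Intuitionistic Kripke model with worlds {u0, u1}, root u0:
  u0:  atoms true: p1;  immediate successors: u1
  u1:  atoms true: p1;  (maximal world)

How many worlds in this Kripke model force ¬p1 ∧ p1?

u0: does not force it — u0 ⊮ ¬p1 ∧ p1 since u0 fails ¬p1.
u1: does not force it.
Worlds forcing the formula: { }.

0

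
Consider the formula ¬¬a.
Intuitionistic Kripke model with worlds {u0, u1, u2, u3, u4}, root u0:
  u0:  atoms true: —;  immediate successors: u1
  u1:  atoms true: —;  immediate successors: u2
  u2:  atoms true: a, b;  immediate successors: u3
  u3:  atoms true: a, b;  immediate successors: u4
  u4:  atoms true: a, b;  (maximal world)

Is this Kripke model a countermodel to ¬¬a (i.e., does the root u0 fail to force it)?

No

u0 ⊩ ¬¬a: no world accessible from u0 forces ¬a.
So the root u0 forces ¬¬a; the model is not a countermodel.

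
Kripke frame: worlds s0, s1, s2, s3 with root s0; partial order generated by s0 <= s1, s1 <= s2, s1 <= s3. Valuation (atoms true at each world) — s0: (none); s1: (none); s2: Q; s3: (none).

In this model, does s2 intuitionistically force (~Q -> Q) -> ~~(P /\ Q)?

No

s2 ||-/- (~Q -> Q) -> ~~(P /\ Q): already at s2 itself, s2 ||- ~Q -> Q but s2 ||-/- ~~(P /\ Q).
s2 ||-/- ~~(P /\ Q) since s2 is accessible from s2 and s2 ||- ~(P /\ Q).
s2 ||- ~(P /\ Q): no world accessible from s2 forces P /\ Q.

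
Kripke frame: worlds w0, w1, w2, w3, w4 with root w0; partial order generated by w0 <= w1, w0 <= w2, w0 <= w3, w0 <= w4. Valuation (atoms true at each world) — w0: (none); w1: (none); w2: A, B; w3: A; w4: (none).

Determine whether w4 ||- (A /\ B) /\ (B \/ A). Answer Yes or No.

w4 ||-/- (A /\ B) /\ (B \/ A) since w4 fails A /\ B.

No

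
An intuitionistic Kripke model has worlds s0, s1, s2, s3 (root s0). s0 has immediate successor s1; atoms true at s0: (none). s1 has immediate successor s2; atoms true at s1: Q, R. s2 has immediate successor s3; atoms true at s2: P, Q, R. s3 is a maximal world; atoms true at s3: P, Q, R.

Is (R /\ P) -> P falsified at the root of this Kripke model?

No

s0 ||- (R /\ P) -> P: every world accessible from s0 that forces R /\ P (namely s2, s3) also forces P.
So the root s0 forces (R /\ P) -> P; the model is not a countermodel.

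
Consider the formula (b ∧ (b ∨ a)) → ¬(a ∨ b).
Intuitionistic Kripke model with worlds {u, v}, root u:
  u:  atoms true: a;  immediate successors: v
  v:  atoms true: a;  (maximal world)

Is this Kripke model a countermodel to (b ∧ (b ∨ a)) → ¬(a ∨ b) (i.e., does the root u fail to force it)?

u ⊩ (b ∧ (b ∨ a)) → ¬(a ∨ b) vacuously: no world accessible from u forces the antecedent b ∧ (b ∨ a).
So the root u forces (b ∧ (b ∨ a)) → ¬(a ∨ b); the model is not a countermodel.

No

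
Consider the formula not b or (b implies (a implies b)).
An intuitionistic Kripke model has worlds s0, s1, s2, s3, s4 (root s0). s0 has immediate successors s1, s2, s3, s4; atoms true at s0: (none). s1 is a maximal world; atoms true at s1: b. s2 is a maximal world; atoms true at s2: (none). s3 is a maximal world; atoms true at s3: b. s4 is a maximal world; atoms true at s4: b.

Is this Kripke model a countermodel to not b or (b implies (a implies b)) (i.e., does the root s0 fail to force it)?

s0 forces not b or (b implies (a implies b)) via the disjunct b implies (a implies b).
So the root s0 forces not b or (b implies (a implies b)); the model is not a countermodel.

No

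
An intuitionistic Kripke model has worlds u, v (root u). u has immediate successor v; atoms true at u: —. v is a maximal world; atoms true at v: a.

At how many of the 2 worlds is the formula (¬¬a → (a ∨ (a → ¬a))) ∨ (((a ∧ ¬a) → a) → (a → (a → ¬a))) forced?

u: does not force it — u ⊮ (¬¬a → (a ∨ (a → ¬a))) ∨ (((a ∧ ¬a) → a) → (a → (a → ¬a))): neither disjunct is forced at u.
v: forces it.
Worlds forcing the formula: {v}.

1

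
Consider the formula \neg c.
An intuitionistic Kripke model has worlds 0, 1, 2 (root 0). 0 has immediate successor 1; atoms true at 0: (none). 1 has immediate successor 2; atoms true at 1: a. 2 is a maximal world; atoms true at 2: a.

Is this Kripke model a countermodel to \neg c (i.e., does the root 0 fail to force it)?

No

0 \Vdash \neg c: no world accessible from 0 forces c.
So the root 0 forces \neg c; the model is not a countermodel.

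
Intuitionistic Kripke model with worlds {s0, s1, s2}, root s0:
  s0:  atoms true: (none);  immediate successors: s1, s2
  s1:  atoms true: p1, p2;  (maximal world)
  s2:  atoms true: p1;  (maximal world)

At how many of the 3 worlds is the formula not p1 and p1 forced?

0

s0: does not force it — s0 does not force not p1 and p1 since s0 fails not p1.
s1: does not force it — s1 does not force not p1 and p1 since s1 fails not p1.
s2: does not force it.
Worlds forcing the formula: { }.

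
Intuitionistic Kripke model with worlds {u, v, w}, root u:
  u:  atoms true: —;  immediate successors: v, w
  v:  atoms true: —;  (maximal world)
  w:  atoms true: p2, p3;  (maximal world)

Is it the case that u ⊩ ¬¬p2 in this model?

No

u ⊮ ¬¬p2 since v is accessible from u and v ⊩ ¬p2.
v ⊩ ¬p2: no world accessible from v forces p2.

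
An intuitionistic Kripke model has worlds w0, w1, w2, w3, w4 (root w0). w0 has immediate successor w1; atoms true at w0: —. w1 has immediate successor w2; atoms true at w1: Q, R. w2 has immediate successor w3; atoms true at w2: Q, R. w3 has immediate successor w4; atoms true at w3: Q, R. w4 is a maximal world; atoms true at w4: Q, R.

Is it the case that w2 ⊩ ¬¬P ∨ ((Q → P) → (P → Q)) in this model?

Yes

w2 ⊩ ¬¬P ∨ ((Q → P) → (P → Q)) via the disjunct (Q → P) → (P → Q).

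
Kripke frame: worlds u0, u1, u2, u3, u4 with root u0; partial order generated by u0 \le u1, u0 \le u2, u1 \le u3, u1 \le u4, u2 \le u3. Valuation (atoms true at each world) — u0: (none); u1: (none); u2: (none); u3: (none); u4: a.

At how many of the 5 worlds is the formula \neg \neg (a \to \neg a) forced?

2

u0: does not force it — u0 \nVdash \neg \neg (a \to \neg a) since u4 is accessible from u0 and u4 \Vdash \neg (a \to \neg a).
u1: does not force it — u1 \nVdash \neg \neg (a \to \neg a) since u4 is accessible from u1 and u4 \Vdash \neg (a \to \neg a).
u2: forces it.
u3: forces it.
u4: does not force it — u4 \nVdash \neg \neg (a \to \neg a) since u4 is accessible from u4 and u4 \Vdash \neg (a \to \neg a).
Worlds forcing the formula: {u2, u3}.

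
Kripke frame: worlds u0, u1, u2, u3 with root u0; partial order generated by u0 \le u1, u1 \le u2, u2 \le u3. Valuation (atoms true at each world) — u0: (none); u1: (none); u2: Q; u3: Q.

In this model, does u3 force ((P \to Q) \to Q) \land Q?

Yes

u3 \Vdash ((P \to Q) \to Q) \land Q since u3 forces both conjuncts.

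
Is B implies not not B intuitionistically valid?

Yes

This is double-negation introduction, which is intuitionistically derivable.
If a world forces B then every accessible world forces B (persistence), so none forces not B; hence not not B.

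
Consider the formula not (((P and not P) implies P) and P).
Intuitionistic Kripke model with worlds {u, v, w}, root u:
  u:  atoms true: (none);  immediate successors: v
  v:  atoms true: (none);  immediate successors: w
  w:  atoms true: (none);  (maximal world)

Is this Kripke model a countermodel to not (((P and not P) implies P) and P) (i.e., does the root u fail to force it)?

No

u forces not (((P and not P) implies P) and P): no world accessible from u forces ((P and not P) implies P) and P.
So the root u forces not (((P and not P) implies P) and P); the model is not a countermodel.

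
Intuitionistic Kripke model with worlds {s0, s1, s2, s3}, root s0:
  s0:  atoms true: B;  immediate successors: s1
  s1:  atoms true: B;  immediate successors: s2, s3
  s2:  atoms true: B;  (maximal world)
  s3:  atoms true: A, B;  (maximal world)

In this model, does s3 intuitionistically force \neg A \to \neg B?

Yes

s3 \Vdash \neg A \to \neg B vacuously: no world accessible from s3 forces the antecedent \neg A.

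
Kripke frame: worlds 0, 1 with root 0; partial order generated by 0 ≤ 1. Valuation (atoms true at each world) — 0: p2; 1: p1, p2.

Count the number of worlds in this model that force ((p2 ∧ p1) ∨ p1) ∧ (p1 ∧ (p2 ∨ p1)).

1

0: does not force it — 0 ⊮ ((p2 ∧ p1) ∨ p1) ∧ (p1 ∧ (p2 ∨ p1)) since 0 fails (p2 ∧ p1) ∨ p1.
1: forces it.
Worlds forcing the formula: {1}.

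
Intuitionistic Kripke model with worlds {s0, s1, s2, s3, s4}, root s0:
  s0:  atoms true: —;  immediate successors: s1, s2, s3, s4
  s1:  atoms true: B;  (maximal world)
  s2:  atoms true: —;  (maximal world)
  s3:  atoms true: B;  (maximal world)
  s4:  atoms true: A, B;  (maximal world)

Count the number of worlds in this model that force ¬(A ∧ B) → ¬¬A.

s0: does not force it — s0 ⊮ ¬(A ∧ B) → ¬¬A: at the accessible world s1, s1 ⊩ ¬(A ∧ B) but s1 ⊮ ¬¬A.
s1: does not force it — s1 ⊮ ¬(A ∧ B) → ¬¬A: already at s1 itself, s1 ⊩ ¬(A ∧ B) but s1 ⊮ ¬¬A.
s2: does not force it.
s3: does not force it.
s4: forces it.
Worlds forcing the formula: {s4}.

1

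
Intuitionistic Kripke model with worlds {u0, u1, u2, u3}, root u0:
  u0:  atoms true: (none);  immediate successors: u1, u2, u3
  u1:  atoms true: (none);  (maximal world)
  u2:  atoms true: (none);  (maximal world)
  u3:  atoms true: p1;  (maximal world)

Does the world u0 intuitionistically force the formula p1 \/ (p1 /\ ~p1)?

u0 ||-/- p1 \/ (p1 /\ ~p1): neither disjunct is forced at u0.
u0 lacks atom p1, so u0 ||-/- p1.

No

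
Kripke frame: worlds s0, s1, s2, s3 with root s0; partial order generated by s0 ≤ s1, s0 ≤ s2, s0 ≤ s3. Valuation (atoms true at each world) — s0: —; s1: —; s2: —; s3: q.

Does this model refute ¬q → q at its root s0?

s0 ⊮ ¬q → q: at the accessible world s1, s1 ⊩ ¬q but s1 ⊮ q.
s1 lacks atom q, so s1 ⊮ q.
So the root s0 does not force ¬q → q; the model is a countermodel.

Yes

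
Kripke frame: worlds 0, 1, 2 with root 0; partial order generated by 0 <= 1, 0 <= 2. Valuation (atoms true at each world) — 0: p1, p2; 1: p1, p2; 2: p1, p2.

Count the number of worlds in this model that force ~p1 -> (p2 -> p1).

3

0: forces it.
1: forces it.
2: forces it.
Worlds forcing the formula: {0, 1, 2}.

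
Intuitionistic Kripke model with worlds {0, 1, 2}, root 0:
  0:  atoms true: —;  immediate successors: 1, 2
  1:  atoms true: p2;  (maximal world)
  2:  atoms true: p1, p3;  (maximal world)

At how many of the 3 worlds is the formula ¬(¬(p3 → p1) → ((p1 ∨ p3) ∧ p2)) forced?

0

0: does not force it — 0 ⊮ ¬(¬(p3 → p1) → ((p1 ∨ p3) ∧ p2)) since 0 is accessible from 0 and 0 ⊩ ¬(p3 → p1) → ((p1 ∨ p3) ∧ p2).
1: does not force it — 1 ⊮ ¬(¬(p3 → p1) → ((p1 ∨ p3) ∧ p2)) since 1 is accessible from 1 and 1 ⊩ ¬(p3 → p1) → ((p1 ∨ p3) ∧ p2).
2: does not force it.
Worlds forcing the formula: { }.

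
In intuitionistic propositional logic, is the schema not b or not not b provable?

No

This is the weak law of excluded middle, which is not intuitionistically valid.
A Kripke countermodel: worlds u, v, w; order generated by u <= v, u <= w; atoms true at each world — u:{}; v:{b}; w:{}.
u does not force not b or not not b: neither disjunct is forced at u.
u does not force not b since v is accessible from u and v forces b.
So the root u does not force the formula.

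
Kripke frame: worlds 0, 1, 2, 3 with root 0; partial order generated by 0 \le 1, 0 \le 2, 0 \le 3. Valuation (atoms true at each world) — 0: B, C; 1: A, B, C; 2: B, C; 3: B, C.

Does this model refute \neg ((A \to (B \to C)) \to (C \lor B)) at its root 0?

Yes

0 \nVdash \neg ((A \to (B \to C)) \to (C \lor B)) since 0 is accessible from 0 and 0 \Vdash (A \to (B \to C)) \to (C \lor B).
0 \Vdash (A \to (B \to C)) \to (C \lor B): every world accessible from 0 that forces A \to (B \to C) (namely 0, 1, 2, 3) also forces C \lor B.
So the root 0 does not force \neg ((A \to (B \to C)) \to (C \lor B)); the model is a countermodel.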